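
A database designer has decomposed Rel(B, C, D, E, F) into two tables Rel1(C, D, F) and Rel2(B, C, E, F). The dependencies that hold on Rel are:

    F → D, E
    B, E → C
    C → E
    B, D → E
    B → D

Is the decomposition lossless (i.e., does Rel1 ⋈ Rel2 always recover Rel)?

Yes

Common attributes: Rel1 ∩ Rel2 = {C, F}.
Closure of {C, F}: F → D, E applies, adding D, E. So (C, F)⁺ = {C, D, E, F}.
This closure contains every attribute of Rel1, so Rel1 ∩ Rel2 → Rel1. The join is lossless.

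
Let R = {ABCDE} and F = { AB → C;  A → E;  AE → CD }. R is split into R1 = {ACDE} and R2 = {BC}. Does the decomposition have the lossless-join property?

Common attributes: R1 ∩ R2 = {C}.
No dependency enlarges {C}, so (C)⁺ = {C}.
The closure contains neither all of R1 = {ACDE} nor all of R2 = {BC}, so the common attributes are not a superkey of either fragment. The join is lossy.

No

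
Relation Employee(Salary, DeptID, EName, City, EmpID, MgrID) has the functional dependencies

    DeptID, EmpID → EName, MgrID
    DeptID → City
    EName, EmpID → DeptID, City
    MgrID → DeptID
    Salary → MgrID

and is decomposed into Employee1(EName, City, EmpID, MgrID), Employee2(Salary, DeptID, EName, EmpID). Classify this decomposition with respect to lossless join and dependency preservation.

Lossless test: (EName, EmpID)⁺ = {DeptID, EName, City, EmpID, MgrID}, which contains all of one fragment — lossless.
Dependency preservation: the restricted closure of {DeptID} across the fragments never reaches {City}, so DeptID → City cannot be enforced without a join — not preserved.

lossless but not dependency-preserving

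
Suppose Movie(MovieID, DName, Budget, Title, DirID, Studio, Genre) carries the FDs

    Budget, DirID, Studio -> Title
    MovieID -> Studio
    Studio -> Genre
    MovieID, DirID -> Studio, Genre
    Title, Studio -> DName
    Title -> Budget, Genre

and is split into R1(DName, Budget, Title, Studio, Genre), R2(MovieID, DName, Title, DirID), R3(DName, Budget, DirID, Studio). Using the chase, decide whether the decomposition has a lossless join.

No

Chase test. Columns are MovieID, DName, Budget, Title, DirID, Studio, Genre; row i has aⱼ where attribute j ∈ Ri, else bᵢⱼ.
Initial tableau (one row per fragment):
  row 1: b11 a2 a3 a4 b15 a6 a7
  row 2: a1 a2 b23 a4 a5 b26 b27
  row 3: b31 a2 a3 b34 a5 a6 b37
Rows 1 and 3 agree on Studio; apply Studio→Genre and equate their Genre entries.
Rows 1 and 2 agree on Title; apply Title→Budget, Genre and equate their Budget, Genre entries.
No row becomes fully distinguished — the join is lossy.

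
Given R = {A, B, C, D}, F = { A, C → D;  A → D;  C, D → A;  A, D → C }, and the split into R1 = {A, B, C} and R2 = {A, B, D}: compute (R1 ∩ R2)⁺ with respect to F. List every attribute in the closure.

R1 ∩ R2 = {A, B}.
A → D applies, adding D
A, D → C applies, adding C
Closure: {A, B, C, D}.

A, B, C, D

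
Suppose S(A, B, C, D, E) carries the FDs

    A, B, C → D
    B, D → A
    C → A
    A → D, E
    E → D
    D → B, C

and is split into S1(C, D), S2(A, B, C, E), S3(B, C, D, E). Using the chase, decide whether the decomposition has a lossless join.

Yes

Chase test. Columns are A, B, C, D, E; row i has aⱼ where attribute j ∈ Si, else bᵢⱼ.
Initial tableau (one row per fragment):
  row 1: b11 b12 a3 a4 b15
  row 2: a1 a2 a3 b24 a5
  row 3: b31 a2 a3 a4 a5
Rows 1 and 2 agree on C; apply C→A and equate their A entries.
Rows 1 and 3 agree on C; apply C→A and equate their A entries.
Rows 1 and 2 agree on A; apply A→D, E and equate their D, E entries.
Rows 1 and 2 agree on D; apply D→B, C and equate their B, C entries.
Row 1 is now all distinguished symbols — the join is lossless.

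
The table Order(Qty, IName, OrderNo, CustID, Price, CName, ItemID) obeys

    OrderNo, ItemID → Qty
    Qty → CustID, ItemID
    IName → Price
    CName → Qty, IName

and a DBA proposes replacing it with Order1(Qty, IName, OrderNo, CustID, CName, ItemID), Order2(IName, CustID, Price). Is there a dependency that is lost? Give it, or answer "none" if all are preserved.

OrderNo, ItemID → Qty lies within Order1.
Qty → CustID, ItemID lies within Order1.
IName → Price lies within Order2.
CName → Qty, IName lies within Order1.
Every dependency is enforceable on the fragments, so the decomposition is dependency-preserving.

none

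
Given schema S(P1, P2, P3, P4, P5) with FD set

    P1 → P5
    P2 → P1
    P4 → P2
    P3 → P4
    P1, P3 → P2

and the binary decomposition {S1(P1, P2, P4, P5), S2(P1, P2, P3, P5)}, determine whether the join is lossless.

Common attributes: S1 ∩ S2 = {P1, P2, P5}.
No dependency enlarges {P1, P2, P5}, so (P1, P2, P5)⁺ = {P1, P2, P5}.
The closure contains neither all of S1 = {P1, P2, P4, P5} nor all of S2 = {P1, P2, P3, P5}, so the common attributes are not a superkey of either fragment. The join is lossy.

No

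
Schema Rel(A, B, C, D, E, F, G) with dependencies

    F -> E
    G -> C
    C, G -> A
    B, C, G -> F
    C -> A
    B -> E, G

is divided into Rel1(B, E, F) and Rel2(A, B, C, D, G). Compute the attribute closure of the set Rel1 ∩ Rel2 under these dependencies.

Rel1 ∩ Rel2 = {B}.
B → E, G applies, adding E, G
G → C applies, adding C
C, G → A applies, adding A
B, C, G → F applies, adding F
Closure: {A, B, C, E, F, G}.

A, B, C, E, F, G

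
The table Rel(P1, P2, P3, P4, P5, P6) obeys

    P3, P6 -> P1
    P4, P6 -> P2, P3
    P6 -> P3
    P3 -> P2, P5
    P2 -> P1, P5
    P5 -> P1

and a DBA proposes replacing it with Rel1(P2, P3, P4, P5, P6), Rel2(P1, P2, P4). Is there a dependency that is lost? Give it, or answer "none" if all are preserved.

Check P5 → P1: no single fragment contains all of {P1, P5}, and the restricted closure of {P5} across the fragments never reaches {P1}.
P3, P6 → P1 is preserved.
P4, P6 → P2, P3 is preserved.
P6 → P3 is preserved.
P3 → P2, P5 is preserved.
P2 → P1, P5 is preserved.

P5 -> P1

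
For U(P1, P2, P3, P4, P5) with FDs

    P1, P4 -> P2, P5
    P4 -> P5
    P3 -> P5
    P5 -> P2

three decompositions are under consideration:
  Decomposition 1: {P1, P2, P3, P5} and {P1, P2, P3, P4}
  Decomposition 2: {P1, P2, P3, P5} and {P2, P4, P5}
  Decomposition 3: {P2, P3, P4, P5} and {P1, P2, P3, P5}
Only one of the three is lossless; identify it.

Decomposition 1

Decomposition 1: common = {P1, P2, P3}, closure = {P1, P2, P3, P5} → lossless.
Decomposition 2: common = {P2, P5}, closure = {P2, P5} → lossy.
Decomposition 3: common = {P2, P3, P5}, closure = {P2, P3, P5} → lossy.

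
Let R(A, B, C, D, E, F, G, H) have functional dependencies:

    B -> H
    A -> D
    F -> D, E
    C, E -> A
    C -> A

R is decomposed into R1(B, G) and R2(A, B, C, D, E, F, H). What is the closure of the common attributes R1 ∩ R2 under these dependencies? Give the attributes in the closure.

R1 ∩ R2 = {B}.
B → H applies, adding H
Closure: {B, H}.

B, H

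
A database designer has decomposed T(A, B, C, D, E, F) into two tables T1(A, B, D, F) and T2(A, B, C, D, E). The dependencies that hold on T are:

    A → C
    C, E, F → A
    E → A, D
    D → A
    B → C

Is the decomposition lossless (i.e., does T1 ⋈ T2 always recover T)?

Common attributes: T1 ∩ T2 = {A, B, D}.
Closure of {A, B, D}: A → C applies, adding C. So (A, B, D)⁺ = {A, B, C, D}.
The closure contains neither all of T1 = {A, B, D, F} nor all of T2 = {A, B, C, D, E}, so the common attributes are not a superkey of either fragment. The join is lossy.

No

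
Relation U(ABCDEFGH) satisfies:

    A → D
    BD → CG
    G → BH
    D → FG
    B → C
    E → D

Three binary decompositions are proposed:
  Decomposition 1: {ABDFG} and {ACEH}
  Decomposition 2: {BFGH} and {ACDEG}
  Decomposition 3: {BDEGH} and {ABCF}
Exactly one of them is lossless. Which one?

Decomposition 1

Decomposition 1: common = {A}, closure = {ABCDFGH} → lossless.
Decomposition 2: common = {G}, closure = {BCGH} → lossy.
Decomposition 3: common = {B}, closure = {BC} → lossy.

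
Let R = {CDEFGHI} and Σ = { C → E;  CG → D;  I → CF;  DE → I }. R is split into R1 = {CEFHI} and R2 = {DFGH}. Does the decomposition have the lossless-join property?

No

Common attributes: R1 ∩ R2 = {FH}.
No dependency enlarges {FH}, so (FH)⁺ = {FH}.
The closure contains neither all of R1 = {CEFHI} nor all of R2 = {DFGH}, so the common attributes are not a superkey of either fragment. The join is lossy.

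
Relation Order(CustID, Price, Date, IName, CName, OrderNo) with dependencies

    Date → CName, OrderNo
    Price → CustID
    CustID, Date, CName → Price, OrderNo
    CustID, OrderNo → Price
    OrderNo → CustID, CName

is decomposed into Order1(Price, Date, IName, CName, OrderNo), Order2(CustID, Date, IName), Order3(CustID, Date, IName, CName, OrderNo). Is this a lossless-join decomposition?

Yes

Chase test. Columns are CustID, Price, Date, IName, CName, OrderNo; row i has aⱼ where attribute j ∈ Orderi, else bᵢⱼ.
Initial tableau (one row per fragment):
  row 1: b11 a2 a3 a4 a5 a6
  row 2: a1 b22 a3 a4 b25 b26
  row 3: a1 b32 a3 a4 a5 a6
Rows 1 and 2 agree on Date; apply Date→CName, OrderNo and equate their CName, OrderNo entries.
Rows 2 and 3 agree on CustID, Date, CName; apply CustID, Date, CName→Price, OrderNo and equate their Price, OrderNo entries.
Rows 1 and 2 agree on OrderNo; apply OrderNo→CustID, CName and equate their CustID, CName entries.
Rows 1 and 2 agree on CustID, Date, CName; apply CustID, Date, CName→Price, OrderNo and equate their Price, OrderNo entries.
Row 1 is now all distinguished symbols — the join is lossless.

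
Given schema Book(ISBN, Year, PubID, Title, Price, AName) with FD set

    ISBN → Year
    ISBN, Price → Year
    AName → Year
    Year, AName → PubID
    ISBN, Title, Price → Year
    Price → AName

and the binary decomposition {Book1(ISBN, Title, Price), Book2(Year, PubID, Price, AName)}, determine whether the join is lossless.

Yes

Common attributes: Book1 ∩ Book2 = {Price}.
Closure of {Price}: Price → AName applies, adding AName; AName → Year applies, adding Year; Year, AName → PubID applies, adding PubID. So (Price)⁺ = {Year, PubID, Price, AName}.
This closure contains every attribute of Book2, so Book1 ∩ Book2 → Book2. The join is lossless.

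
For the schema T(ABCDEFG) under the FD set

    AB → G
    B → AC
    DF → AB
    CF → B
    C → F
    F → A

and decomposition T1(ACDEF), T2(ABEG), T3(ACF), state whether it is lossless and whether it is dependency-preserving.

Lossless test (chase): Rows 1 and 3 agree on CF; apply CF→B and equate their B entries. Rows 1 and 3 agree on AB; apply AB→G and equate their G entries. No row becomes fully distinguished — the join is lossy.
Dependency preservation: the restricted closure of {B} across the fragments never reaches {AC}, so B → AC cannot be enforced without a join — not preserved.

lossy and not dependency-preserving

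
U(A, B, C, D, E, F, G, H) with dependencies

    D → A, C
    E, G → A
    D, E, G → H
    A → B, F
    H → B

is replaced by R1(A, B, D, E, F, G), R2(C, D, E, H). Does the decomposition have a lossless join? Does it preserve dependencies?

lossy and not dependency-preserving

Lossless test: (D, E)⁺ = {A, B, C, D, E, F}, which is a superkey of neither fragment — lossy.
Dependency preservation: the restricted closure of {D, E, G} across the fragments never reaches {H}, so D, E, G → H cannot be enforced without a join — not preserved.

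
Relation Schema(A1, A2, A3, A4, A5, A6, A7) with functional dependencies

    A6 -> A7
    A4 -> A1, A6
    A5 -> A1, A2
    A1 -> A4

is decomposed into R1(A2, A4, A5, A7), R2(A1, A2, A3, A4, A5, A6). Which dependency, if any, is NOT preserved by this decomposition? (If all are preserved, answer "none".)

A6 -> A7

Check A6 → A7: no single fragment contains all of {A6, A7}, and the restricted closure of {A6} across the fragments never reaches {A7}.
A4 → A1, A6 is preserved.
A5 → A1, A2 is preserved.
A1 → A4 is preserved.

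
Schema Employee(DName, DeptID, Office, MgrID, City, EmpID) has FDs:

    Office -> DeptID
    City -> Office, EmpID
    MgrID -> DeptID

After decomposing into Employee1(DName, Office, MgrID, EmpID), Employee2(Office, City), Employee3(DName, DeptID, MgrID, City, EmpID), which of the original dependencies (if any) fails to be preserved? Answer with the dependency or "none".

Check Office → DeptID: no single fragment contains all of {DeptID, Office}, and the restricted closure of {Office} across the fragments never reaches {DeptID}.
City → Office, EmpID is preserved.
MgrID → DeptID is preserved.

Office -> DeptID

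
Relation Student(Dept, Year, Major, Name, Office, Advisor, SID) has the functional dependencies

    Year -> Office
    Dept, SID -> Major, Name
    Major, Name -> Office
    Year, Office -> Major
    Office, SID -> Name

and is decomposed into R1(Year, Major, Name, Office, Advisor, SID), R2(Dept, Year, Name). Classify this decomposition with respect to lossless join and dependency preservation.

lossy and not dependency-preserving

Lossless test: (Year, Name)⁺ = {Year, Major, Name, Office}, which is a superkey of neither fragment — lossy.
Dependency preservation: the restricted closure of {Dept, SID} across the fragments never reaches {Major, Name}, so Dept, SID → Major, Name cannot be enforced without a join — not preserved.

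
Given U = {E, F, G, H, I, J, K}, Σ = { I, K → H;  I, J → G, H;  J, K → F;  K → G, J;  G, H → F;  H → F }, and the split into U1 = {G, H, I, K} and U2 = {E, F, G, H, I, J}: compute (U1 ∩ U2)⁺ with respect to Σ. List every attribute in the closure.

U1 ∩ U2 = {G, H, I}.
G, H → F applies, adding F
Closure: {F, G, H, I}.

F, G, H, I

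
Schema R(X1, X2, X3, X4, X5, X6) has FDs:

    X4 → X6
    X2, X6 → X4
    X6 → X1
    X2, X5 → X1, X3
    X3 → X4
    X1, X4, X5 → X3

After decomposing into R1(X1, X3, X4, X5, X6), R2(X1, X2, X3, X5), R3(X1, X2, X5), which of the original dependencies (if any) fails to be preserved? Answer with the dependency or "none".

Check X2, X6 → X4: no single fragment contains all of {X2, X4, X6}, and the restricted closure of {X2, X6} across the fragments never reaches {X4}.
X4 → X6 is preserved.
X6 → X1 is preserved.
X2, X5 → X1, X3 is preserved.
X3 → X4 is preserved.
X1, X4, X5 → X3 is preserved.

X2, X6 → X4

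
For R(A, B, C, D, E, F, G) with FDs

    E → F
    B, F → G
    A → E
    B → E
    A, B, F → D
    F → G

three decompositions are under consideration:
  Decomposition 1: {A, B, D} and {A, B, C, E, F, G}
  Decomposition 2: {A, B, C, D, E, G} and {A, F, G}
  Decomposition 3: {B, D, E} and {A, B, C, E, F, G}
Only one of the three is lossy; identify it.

Decomposition 3

Decomposition 1: common = {A, B}, closure = {A, B, D, E, F, G} → lossless.
Decomposition 2: common = {A, G}, closure = {A, E, F, G} → lossless.
Decomposition 3: common = {B, E}, closure = {B, E, F, G} → lossy.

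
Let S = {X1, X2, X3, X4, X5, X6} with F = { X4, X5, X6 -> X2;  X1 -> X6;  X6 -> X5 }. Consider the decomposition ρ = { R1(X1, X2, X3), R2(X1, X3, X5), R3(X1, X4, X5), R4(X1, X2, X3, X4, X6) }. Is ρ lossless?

Yes

Chase test. Columns are X1, X2, X3, X4, X5, X6; row i has aⱼ where attribute j ∈ Ri, else bᵢⱼ.
Initial tableau (one row per fragment):
  row 1: a1 a2 a3 b14 b15 b16
  row 2: a1 b22 a3 b24 a5 b26
  row 3: a1 b32 b33 a4 a5 b36
  row 4: a1 a2 a3 a4 b45 a6
Rows 1 and 2 agree on X1; apply X1→X6 and equate their X6 entries.
Rows 1 and 3 agree on X1; apply X1→X6 and equate their X6 entries.
Rows 1 and 4 agree on X1; apply X1→X6 and equate their X6 entries.
Rows 1 and 2 agree on X6; apply X6→X5 and equate their X5 entries.
Rows 1 and 4 agree on X6; apply X6→X5 and equate their X5 entries.
Rows 3 and 4 agree on X4, X5, X6; apply X4, X5, X6→X2 and equate their X2 entries.
Row 4 is now all distinguished symbols — the join is lossless.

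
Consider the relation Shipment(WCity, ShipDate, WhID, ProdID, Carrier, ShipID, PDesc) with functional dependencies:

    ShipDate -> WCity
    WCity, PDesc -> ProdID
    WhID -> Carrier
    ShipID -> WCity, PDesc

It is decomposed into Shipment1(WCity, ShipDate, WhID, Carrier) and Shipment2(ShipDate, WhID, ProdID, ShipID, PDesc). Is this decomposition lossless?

Yes

Common attributes: Shipment1 ∩ Shipment2 = {ShipDate, WhID}.
Closure of {ShipDate, WhID}: ShipDate → WCity applies, adding WCity; WhID → Carrier applies, adding Carrier. So (ShipDate, WhID)⁺ = {WCity, ShipDate, WhID, Carrier}.
This closure contains every attribute of Shipment1, so Shipment1 ∩ Shipment2 → Shipment1. The join is lossless.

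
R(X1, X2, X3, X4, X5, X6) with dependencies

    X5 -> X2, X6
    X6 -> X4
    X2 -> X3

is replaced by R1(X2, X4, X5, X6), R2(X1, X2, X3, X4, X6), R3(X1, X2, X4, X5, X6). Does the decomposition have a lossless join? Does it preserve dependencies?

Lossless test (chase): Rows 1 and 2 agree on X2; apply X2→X3 and equate their X3 entries. Rows 1 and 3 agree on X2; apply X2→X3 and equate their X3 entries. Row 3 is now all distinguished symbols — the join is lossless.
Dependency preservation: every FD's attributes lie within a single fragment, so each can be enforced locally — preserved.

lossless and dependency-preserving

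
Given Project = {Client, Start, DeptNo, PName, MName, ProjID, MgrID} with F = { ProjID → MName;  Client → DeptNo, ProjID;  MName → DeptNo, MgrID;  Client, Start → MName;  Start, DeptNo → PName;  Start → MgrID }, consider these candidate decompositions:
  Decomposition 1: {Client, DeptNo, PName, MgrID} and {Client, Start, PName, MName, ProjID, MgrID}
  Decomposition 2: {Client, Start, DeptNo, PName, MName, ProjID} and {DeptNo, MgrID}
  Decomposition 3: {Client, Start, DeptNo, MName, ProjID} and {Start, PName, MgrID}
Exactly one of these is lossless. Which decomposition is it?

Decomposition 1

Decomposition 1: common = {Client, PName, MgrID}, closure = {Client, DeptNo, PName, MName, ProjID, MgrID} → lossless.
Decomposition 2: common = {DeptNo}, closure = {DeptNo} → lossy.
Decomposition 3: common = {Start}, closure = {Start, MgrID} → lossy.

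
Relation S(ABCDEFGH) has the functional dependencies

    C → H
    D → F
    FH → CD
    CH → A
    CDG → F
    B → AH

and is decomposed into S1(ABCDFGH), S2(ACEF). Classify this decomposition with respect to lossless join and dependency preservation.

Lossless test: (ACF)⁺ = {ACDFH}, which is a superkey of neither fragment — lossy.
Dependency preservation: every FD's attributes lie within a single fragment, so each can be enforced locally — preserved.

lossy but dependency-preserving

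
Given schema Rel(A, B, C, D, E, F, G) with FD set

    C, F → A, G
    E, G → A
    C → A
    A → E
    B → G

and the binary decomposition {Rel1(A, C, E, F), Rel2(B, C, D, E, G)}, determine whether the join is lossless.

No

Common attributes: Rel1 ∩ Rel2 = {C, E}.
Closure of {C, E}: C → A applies, adding A. So (C, E)⁺ = {A, C, E}.
The closure contains neither all of Rel1 = {A, C, E, F} nor all of Rel2 = {B, C, D, E, G}, so the common attributes are not a superkey of either fragment. The join is lossy.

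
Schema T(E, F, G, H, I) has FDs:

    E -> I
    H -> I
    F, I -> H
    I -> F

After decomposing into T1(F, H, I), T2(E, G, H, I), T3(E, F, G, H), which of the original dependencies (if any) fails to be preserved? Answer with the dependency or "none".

E → I lies within T2.
H → I lies within T1.
F, I → H lies within T1.
I → F lies within T1.
Every dependency is enforceable on the fragments, so the decomposition is dependency-preserving.

none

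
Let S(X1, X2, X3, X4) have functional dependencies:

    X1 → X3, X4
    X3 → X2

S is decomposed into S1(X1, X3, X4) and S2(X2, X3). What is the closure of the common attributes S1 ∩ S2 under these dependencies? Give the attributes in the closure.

X2, X3

S1 ∩ S2 = {X3}.
X3 → X2 applies, adding X2
Closure: {X2, X3}.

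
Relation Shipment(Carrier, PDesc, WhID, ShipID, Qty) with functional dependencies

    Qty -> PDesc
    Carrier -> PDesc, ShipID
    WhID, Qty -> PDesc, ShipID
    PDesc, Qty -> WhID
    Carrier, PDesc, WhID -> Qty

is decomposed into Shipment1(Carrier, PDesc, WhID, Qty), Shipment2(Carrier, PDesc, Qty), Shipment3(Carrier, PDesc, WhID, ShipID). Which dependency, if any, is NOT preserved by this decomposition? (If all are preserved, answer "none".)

Check WhID, Qty → PDesc, ShipID: no single fragment contains all of {PDesc, WhID, ShipID, Qty}, and the restricted closure of {WhID, Qty} across the fragments never reaches {PDesc, ShipID}.
Qty → PDesc is preserved.
Carrier → PDesc, ShipID is preserved.
PDesc, Qty → WhID is preserved.
Carrier, PDesc, WhID → Qty is preserved.

WhID, Qty -> PDesc, ShipID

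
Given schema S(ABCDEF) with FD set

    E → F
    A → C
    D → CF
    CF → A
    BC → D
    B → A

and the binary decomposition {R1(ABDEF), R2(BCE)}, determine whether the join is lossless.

Yes

Common attributes: R1 ∩ R2 = {BE}.
Closure of {BE}: E → F applies, adding F; B → A applies, adding A; A → C applies, adding C; BC → D applies, adding D. So (BE)⁺ = {ABCDEF}.
This closure contains every attribute of R1, so R1 ∩ R2 → R1. The join is lossless.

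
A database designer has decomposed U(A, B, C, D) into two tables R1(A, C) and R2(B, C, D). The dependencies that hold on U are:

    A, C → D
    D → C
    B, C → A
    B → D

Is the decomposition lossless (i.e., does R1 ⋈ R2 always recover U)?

Common attributes: R1 ∩ R2 = {C}.
No dependency enlarges {C}, so (C)⁺ = {C}.
The closure contains neither all of R1 = {A, C} nor all of R2 = {B, C, D}, so the common attributes are not a superkey of either fragment. The join is lossy.

No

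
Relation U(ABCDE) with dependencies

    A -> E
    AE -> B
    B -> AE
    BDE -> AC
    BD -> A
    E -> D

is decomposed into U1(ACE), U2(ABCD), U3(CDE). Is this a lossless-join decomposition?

Chase test. Columns are ABCDE; row i has aⱼ where attribute j ∈ Ui, else bᵢⱼ.
Initial tableau (one row per fragment):
  row 1: a1 b12 a3 b14 a5
  row 2: a1 a2 a3 a4 b25
  row 3: b31 b32 a3 a4 a5
Rows 1 and 2 agree on A; apply A→E and equate their E entries.
Rows 1 and 2 agree on AE; apply AE→B and equate their B entries.
Rows 1 and 2 agree on E; apply E→D and equate their D entries.
Row 1 is now all distinguished symbols — the join is lossless.

Yes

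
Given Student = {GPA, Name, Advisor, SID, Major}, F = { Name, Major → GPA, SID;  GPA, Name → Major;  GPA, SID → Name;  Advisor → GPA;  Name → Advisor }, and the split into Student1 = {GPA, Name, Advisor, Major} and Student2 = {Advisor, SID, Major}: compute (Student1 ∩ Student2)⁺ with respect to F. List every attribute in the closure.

GPA, Advisor, Major

Student1 ∩ Student2 = {Advisor, Major}.
Advisor → GPA applies, adding GPA
Closure: {GPA, Advisor, Major}.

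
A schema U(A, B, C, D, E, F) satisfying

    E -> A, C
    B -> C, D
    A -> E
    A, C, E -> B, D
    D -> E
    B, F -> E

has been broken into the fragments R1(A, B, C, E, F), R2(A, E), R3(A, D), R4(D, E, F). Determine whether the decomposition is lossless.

Chase test. Columns are A, B, C, D, E, F; row i has aⱼ where attribute j ∈ Ri, else bᵢⱼ.
Initial tableau (one row per fragment):
  row 1: a1 a2 a3 b14 a5 a6
  row 2: a1 b22 b23 b24 a5 b26
  row 3: a1 b32 b33 a4 b35 b36
  row 4: b41 b42 b43 a4 a5 a6
Rows 1 and 2 agree on E; apply E→A, C and equate their A, C entries.
Rows 1 and 4 agree on E; apply E→A, C and equate their A, C entries.
Rows 1 and 3 agree on A; apply A→E and equate their E entries.
Rows 1 and 2 agree on A, C, E; apply A, C, E→B, D and equate their B, D entries.
Rows 1 and 4 agree on A, C, E; apply A, C, E→B, D and equate their B, D entries.
Rows 1 and 3 agree on E; apply E→A, C and equate their A, C entries.
Rows 1 and 3 agree on A, C, E; apply A, C, E→B, D and equate their B, D entries.
Row 1 is now all distinguished symbols — the join is lossless.

Yes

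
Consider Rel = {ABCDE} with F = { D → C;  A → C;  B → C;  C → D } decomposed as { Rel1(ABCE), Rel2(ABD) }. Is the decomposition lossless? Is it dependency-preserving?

Lossless test: (AB)⁺ = {ABCD}, which contains all of one fragment — lossless.
Dependency preservation: the restricted closure of {D} across the fragments never reaches {C}, so D → C cannot be enforced without a join — not preserved.

lossless but not dependency-preserving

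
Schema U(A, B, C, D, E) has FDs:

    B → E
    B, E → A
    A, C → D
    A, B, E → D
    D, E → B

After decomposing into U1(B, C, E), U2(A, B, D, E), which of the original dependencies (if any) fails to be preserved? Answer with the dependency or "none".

Check A, C → D: no single fragment contains all of {A, C, D}, and the restricted closure of {A, C} across the fragments never reaches {D}.
B → E is preserved.
B, E → A is preserved.
A, B, E → D is preserved.
D, E → B is preserved.

A, C → D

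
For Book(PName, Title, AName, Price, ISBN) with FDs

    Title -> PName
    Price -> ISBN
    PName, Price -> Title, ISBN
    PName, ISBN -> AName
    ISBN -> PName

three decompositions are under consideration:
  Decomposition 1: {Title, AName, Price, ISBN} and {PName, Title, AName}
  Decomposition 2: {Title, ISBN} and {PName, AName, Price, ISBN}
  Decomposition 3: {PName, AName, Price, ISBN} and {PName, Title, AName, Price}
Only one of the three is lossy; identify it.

Decomposition 2

Decomposition 1: common = {Title, AName}, closure = {PName, Title, AName} → lossless.
Decomposition 2: common = {ISBN}, closure = {PName, AName, ISBN} → lossy.
Decomposition 3: common = {PName, AName, Price}, closure = {PName, Title, AName, Price, ISBN} → lossless.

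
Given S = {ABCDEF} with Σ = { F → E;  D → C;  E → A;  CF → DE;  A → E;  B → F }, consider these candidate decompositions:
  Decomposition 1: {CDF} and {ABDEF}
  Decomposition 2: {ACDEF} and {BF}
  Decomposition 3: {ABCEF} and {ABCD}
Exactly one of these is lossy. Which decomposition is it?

Decomposition 2

Decomposition 1: common = {DF}, closure = {ACDEF} → lossless.
Decomposition 2: common = {F}, closure = {AEF} → lossy.
Decomposition 3: common = {ABC}, closure = {ABCDEF} → lossless.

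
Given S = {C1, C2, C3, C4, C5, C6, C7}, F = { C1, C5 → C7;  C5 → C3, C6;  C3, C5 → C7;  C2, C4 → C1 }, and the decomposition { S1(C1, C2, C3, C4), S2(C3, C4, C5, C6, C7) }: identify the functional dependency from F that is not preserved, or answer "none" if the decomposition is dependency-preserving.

C1, C5 → C7: restricted closure across fragments reaches C7.
C5 → C3, C6 lies within S2.
C3, C5 → C7 lies within S2.
C2, C4 → C1 lies within S1.
Every dependency is enforceable on the fragments, so the decomposition is dependency-preserving.

none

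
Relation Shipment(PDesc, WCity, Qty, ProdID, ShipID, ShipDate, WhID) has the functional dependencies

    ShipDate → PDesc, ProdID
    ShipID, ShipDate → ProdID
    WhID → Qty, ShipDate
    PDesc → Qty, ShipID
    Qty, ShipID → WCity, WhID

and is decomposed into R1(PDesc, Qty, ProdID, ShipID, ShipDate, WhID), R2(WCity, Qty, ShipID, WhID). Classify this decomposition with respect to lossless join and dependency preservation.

lossless and dependency-preserving

Lossless test: (Qty, ShipID, WhID)⁺ = {PDesc, WCity, Qty, ProdID, ShipID, ShipDate, WhID}, which contains all of one fragment — lossless.
Dependency preservation: every FD's attributes lie within a single fragment, so each can be enforced locally — preserved.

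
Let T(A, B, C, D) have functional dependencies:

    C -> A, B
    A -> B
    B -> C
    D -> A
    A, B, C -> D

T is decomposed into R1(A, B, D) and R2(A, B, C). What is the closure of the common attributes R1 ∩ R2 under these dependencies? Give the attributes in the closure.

A, B, C, D

R1 ∩ R2 = {A, B}.
B → C applies, adding C
A, B, C → D applies, adding D
Closure: {A, B, C, D}.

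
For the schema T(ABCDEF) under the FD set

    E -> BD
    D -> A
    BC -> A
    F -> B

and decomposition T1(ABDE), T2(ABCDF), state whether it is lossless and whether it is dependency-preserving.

lossy but dependency-preserving

Lossless test: (ABD)⁺ = {ABD}, which is a superkey of neither fragment — lossy.
Dependency preservation: every FD's attributes lie within a single fragment, so each can be enforced locally — preserved.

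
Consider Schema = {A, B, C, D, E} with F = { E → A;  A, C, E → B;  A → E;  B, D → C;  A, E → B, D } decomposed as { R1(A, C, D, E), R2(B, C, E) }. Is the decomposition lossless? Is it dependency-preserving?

lossless but not dependency-preserving

Lossless test: (C, E)⁺ = {A, B, C, D, E}, which contains all of one fragment — lossless.
Dependency preservation: the restricted closure of {B, D} across the fragments never reaches {C}, so B, D → C cannot be enforced without a join — not preserved.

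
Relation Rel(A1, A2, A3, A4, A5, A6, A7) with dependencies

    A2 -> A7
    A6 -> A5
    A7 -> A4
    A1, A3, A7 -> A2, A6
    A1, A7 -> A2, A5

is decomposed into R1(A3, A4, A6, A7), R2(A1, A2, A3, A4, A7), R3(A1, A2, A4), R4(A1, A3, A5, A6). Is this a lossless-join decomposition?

Chase test. Columns are A1, A2, A3, A4, A5, A6, A7; row i has aⱼ where attribute j ∈ Ri, else bᵢⱼ.
Initial tableau (one row per fragment):
  row 1: b11 b12 a3 a4 b15 a6 a7
  row 2: a1 a2 a3 a4 b25 b26 a7
  row 3: a1 a2 b33 a4 b35 b36 b37
  row 4: a1 b42 a3 b44 a5 a6 b47
Rows 2 and 3 agree on A2; apply A2→A7 and equate their A7 entries.
Rows 1 and 4 agree on A6; apply A6→A5 and equate their A5 entries.
Rows 2 and 3 agree on A1, A7; apply A1, A7→A2, A5 and equate their A2, A5 entries.
No row becomes fully distinguished — the join is lossy.

No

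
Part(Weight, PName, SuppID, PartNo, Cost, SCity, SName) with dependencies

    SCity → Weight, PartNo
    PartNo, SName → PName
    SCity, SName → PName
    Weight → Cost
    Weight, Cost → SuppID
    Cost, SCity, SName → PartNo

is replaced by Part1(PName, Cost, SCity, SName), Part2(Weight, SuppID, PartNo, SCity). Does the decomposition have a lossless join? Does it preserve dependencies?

lossless but not dependency-preserving

Lossless test: (SCity)⁺ = {Weight, SuppID, PartNo, Cost, SCity}, which contains all of one fragment — lossless.
Dependency preservation: the restricted closure of {PartNo, SName} across the fragments never reaches {PName}, so PartNo, SName → PName cannot be enforced without a join — not preserved.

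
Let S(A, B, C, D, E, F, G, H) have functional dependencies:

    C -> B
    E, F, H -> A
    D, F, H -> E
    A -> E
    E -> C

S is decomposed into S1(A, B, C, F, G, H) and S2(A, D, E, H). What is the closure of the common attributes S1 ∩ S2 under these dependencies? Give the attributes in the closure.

A, B, C, E, H

S1 ∩ S2 = {A, H}.
A → E applies, adding E
E → C applies, adding C
C → B applies, adding B
Closure: {A, B, C, E, H}.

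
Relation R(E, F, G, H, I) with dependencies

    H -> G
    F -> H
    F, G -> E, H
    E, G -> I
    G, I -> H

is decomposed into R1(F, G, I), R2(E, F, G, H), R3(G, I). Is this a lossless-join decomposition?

Chase test. Columns are E, F, G, H, I; row i has aⱼ where attribute j ∈ Ri, else bᵢⱼ.
Initial tableau (one row per fragment):
  row 1: b11 a2 a3 b14 a5
  row 2: a1 a2 a3 a4 b25
  row 3: b31 b32 a3 b34 a5
Rows 1 and 2 agree on F; apply F→H and equate their H entries.
Rows 1 and 2 agree on F, G; apply F, G→E, H and equate their E, H entries.
Rows 1 and 2 agree on E, G; apply E, G→I and equate their I entries.
Rows 1 and 3 agree on G, I; apply G, I→H and equate their H entries.
Row 1 is now all distinguished symbols — the join is lossless.

Yes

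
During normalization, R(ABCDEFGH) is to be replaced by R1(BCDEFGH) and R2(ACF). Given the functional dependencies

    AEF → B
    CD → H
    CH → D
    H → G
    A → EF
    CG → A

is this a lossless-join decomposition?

No

Common attributes: R1 ∩ R2 = {CF}.
No dependency enlarges {CF}, so (CF)⁺ = {CF}.
The closure contains neither all of R1 = {BCDEFGH} nor all of R2 = {ACF}, so the common attributes are not a superkey of either fragment. The join is lossy.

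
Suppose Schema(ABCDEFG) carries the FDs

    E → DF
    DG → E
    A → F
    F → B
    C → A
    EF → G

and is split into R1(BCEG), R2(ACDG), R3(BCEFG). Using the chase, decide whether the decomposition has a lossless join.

No

Chase test. Columns are ABCDEFG; row i has aⱼ where attribute j ∈ Ri, else bᵢⱼ.
Initial tableau (one row per fragment):
  row 1: b11 a2 a3 b14 a5 b16 a7
  row 2: a1 b22 a3 a4 b25 b26 a7
  row 3: b31 a2 a3 b34 a5 a6 a7
Rows 1 and 3 agree on E; apply E→DF and equate their DF entries.
Rows 1 and 2 agree on C; apply C→A and equate their A entries.
Rows 1 and 3 agree on C; apply C→A and equate their A entries.
Rows 1 and 2 agree on A; apply A→F and equate their F entries.
Rows 1 and 2 agree on F; apply F→B and equate their B entries.
No row becomes fully distinguished — the join is lossy.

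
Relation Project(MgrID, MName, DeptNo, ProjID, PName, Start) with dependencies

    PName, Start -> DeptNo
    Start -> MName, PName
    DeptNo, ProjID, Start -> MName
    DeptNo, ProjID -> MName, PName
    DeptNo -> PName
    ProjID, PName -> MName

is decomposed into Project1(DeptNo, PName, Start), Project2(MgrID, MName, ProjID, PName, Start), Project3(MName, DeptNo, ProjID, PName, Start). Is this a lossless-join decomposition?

Yes

Chase test. Columns are MgrID, MName, DeptNo, ProjID, PName, Start; row i has aⱼ where attribute j ∈ Projecti, else bᵢⱼ.
Initial tableau (one row per fragment):
  row 1: b11 b12 a3 b14 a5 a6
  row 2: a1 a2 b23 a4 a5 a6
  row 3: b31 a2 a3 a4 a5 a6
Rows 1 and 2 agree on PName, Start; apply PName, Start→DeptNo and equate their DeptNo entries.
Rows 1 and 2 agree on Start; apply Start→MName, PName and equate their MName, PName entries.
Row 2 is now all distinguished symbols — the join is lossless.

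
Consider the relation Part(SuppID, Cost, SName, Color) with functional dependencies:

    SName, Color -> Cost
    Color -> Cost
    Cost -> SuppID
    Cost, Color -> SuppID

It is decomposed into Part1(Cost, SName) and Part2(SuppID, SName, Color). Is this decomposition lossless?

Common attributes: Part1 ∩ Part2 = {SName}.
No dependency enlarges {SName}, so (SName)⁺ = {SName}.
The closure contains neither all of Part1 = {Cost, SName} nor all of Part2 = {SuppID, SName, Color}, so the common attributes are not a superkey of either fragment. The join is lossy.

No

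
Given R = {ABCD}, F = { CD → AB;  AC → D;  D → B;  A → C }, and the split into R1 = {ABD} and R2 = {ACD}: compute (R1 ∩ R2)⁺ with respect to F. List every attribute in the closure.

R1 ∩ R2 = {AD}.
D → B applies, adding B
A → C applies, adding C
Closure: {ABCD}.

ABCD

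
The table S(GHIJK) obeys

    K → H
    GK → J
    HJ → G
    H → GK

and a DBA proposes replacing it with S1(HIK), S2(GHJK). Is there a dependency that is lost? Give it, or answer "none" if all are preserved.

none

K → H lies within S1.
GK → J lies within S2.
HJ → G lies within S2.
H → GK lies within S2.
Every dependency is enforceable on the fragments, so the decomposition is dependency-preserving.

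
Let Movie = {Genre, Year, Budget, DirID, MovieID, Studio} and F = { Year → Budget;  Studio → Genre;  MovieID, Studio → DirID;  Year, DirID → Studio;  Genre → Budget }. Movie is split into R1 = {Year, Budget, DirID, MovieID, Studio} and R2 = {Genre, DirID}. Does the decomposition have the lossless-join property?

No

Common attributes: R1 ∩ R2 = {DirID}.
No dependency enlarges {DirID}, so (DirID)⁺ = {DirID}.
The closure contains neither all of R1 = {Year, Budget, DirID, MovieID, Studio} nor all of R2 = {Genre, DirID}, so the common attributes are not a superkey of either fragment. The join is lossy.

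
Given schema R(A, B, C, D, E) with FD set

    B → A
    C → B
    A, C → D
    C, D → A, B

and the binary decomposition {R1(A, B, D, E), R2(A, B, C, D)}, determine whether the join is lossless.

Common attributes: R1 ∩ R2 = {A, B, D}.
No dependency enlarges {A, B, D}, so (A, B, D)⁺ = {A, B, D}.
The closure contains neither all of R1 = {A, B, D, E} nor all of R2 = {A, B, C, D}, so the common attributes are not a superkey of either fragment. The join is lossy.

No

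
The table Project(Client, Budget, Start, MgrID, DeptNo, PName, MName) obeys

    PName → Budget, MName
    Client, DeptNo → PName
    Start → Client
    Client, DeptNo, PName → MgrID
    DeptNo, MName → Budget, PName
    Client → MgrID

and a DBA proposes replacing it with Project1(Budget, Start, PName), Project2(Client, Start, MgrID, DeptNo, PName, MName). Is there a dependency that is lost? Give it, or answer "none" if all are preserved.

PName → Budget, MName: restricted closure across fragments reaches Budget, MName.
Client, DeptNo → PName lies within Project2.
Start → Client lies within Project2.
Client, DeptNo, PName → MgrID lies within Project2.
DeptNo, MName → Budget, PName: restricted closure across fragments reaches Budget, PName.
Client → MgrID lies within Project2.
Every dependency is enforceable on the fragments, so the decomposition is dependency-preserving.

none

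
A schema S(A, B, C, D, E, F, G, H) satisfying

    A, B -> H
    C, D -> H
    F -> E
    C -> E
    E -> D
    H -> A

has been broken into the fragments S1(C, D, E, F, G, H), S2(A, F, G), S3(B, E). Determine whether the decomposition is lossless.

No

Chase test. Columns are A, B, C, D, E, F, G, H; row i has aⱼ where attribute j ∈ Si, else bᵢⱼ.
Initial tableau (one row per fragment):
  row 1: b11 b12 a3 a4 a5 a6 a7 a8
  row 2: a1 b22 b23 b24 b25 a6 a7 b28
  row 3: b31 a2 b33 b34 a5 b36 b37 b38
Rows 1 and 2 agree on F; apply F→E and equate their E entries.
Rows 1 and 2 agree on E; apply E→D and equate their D entries.
Rows 1 and 3 agree on E; apply E→D and equate their D entries.
No row becomes fully distinguished — the join is lossy.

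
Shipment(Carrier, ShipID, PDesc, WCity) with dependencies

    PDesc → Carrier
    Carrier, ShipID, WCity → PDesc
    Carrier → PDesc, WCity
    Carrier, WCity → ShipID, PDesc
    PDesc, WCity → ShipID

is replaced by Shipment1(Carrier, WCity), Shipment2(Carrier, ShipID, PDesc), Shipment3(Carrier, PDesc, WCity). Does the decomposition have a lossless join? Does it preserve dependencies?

lossless and dependency-preserving

Lossless test (chase): Rows 1 and 2 agree on Carrier; apply Carrier→PDesc, WCity and equate their PDesc, WCity entries. Rows 1 and 2 agree on Carrier, WCity; apply Carrier, WCity→ShipID, PDesc and equate their ShipID, PDesc entries. Rows 1 and 3 agree on Carrier, WCity; apply Carrier, WCity→ShipID, PDesc and equate their ShipID, PDesc entries. Row 1 is now all distinguished symbols — the join is lossless.
Dependency preservation: Carrier, ShipID, WCity → PDesc; Carrier, WCity → ShipID, PDesc; PDesc, WCity → ShipID are not contained in any single fragment, but the restricted closure of each left-hand side across the fragments still reaches the right-hand side; the remaining FDs each lie inside some fragment. All dependencies are preserved.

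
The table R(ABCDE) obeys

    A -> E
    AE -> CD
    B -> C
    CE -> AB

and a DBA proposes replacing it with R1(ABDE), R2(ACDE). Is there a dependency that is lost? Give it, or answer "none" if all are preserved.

B -> C

Check B → C: no single fragment contains all of {BC}, and the restricted closure of {B} across the fragments never reaches {C}.
A → E is preserved.
AE → CD is preserved.
CE → AB is preserved.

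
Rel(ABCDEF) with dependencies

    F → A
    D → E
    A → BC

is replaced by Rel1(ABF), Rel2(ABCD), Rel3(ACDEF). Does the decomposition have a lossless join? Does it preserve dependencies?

lossless and dependency-preserving

Lossless test (chase): Rows 2 and 3 agree on D; apply D→E and equate their E entries. Rows 1 and 2 agree on A; apply A→BC and equate their BC entries. Rows 1 and 3 agree on A; apply A→BC and equate their BC entries. Row 3 is now all distinguished symbols — the join is lossless.
Dependency preservation: every FD's attributes lie within a single fragment, so each can be enforced locally — preserved.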